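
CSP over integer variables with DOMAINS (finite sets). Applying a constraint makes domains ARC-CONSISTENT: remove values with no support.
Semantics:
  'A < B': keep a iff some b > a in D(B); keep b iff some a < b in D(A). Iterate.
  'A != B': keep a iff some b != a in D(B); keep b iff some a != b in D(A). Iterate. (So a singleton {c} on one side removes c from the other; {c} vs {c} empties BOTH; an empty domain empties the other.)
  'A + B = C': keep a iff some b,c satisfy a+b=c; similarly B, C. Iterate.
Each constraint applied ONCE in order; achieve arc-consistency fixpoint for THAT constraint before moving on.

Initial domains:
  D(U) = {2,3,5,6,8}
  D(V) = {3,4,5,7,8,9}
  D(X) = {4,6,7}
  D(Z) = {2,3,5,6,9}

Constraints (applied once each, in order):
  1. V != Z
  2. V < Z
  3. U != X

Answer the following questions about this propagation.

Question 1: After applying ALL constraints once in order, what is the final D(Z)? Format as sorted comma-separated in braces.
Constraint 1 (V != Z) on D(V)={3,4,5,7,8,9} D(Z)={2,3,5,6,9}: no change
Constraint 2 (V < Z) on D(V)={3,4,5,7,8,9} D(Z)={2,3,5,6,9}: V {3,4,5,7,8,9}->{3,4,5,7,8}; Z {2,3,5,6,9}->{5,6,9}
Constraint 3 (U != X) on D(U)={2,3,5,6,8} D(X)={4,6,7}: no change
So after all 3 constraints: D(Z) = {5,6,9}

Answer: {5,6,9}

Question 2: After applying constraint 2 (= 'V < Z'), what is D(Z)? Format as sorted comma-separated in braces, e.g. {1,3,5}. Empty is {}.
Constraint 1 (V != Z) on D(V)={3,4,5,7,8,9} D(Z)={2,3,5,6,9}: no change
Constraint 2 (V < Z) on D(V)={3,4,5,7,8,9} D(Z)={2,3,5,6,9}: V {3,4,5,7,8,9}->{3,4,5,7,8}; Z {2,3,5,6,9}->{5,6,9}
So after constraint 2: D(Z) = {5,6,9}

Answer: {5,6,9}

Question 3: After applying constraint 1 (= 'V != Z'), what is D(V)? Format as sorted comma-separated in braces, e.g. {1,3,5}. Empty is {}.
Constraint 1 (V != Z) on D(V)={3,4,5,7,8,9} D(Z)={2,3,5,6,9}: no change
So after constraint 1: D(V) = {3,4,5,7,8,9}

Answer: {3,4,5,7,8,9}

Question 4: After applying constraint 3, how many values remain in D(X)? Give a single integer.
Constraint 1 (V != Z) on D(V)={3,4,5,7,8,9} D(Z)={2,3,5,6,9}: no change
Constraint 2 (V < Z) on D(V)={3,4,5,7,8,9} D(Z)={2,3,5,6,9}: V {3,4,5,7,8,9}->{3,4,5,7,8}; Z {2,3,5,6,9}->{5,6,9}
Constraint 3 (U != X) on D(U)={2,3,5,6,8} D(X)={4,6,7}: no change
So after constraint 3: D(X)={4,6,7}, size = 3

Answer: 3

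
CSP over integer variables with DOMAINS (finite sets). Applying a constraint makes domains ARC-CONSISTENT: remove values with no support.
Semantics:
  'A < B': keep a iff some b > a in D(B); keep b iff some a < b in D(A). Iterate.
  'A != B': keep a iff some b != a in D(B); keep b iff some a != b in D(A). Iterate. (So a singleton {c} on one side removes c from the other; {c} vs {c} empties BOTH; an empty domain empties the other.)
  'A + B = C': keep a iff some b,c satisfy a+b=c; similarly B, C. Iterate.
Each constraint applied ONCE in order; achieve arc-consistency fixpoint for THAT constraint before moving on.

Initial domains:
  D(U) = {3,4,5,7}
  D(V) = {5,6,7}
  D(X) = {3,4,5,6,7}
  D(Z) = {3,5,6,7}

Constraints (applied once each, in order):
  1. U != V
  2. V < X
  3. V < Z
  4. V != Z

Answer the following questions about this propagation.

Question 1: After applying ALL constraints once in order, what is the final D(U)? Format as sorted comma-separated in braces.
Constraint 1 (U != V) on D(U)={3,4,5,7} D(V)={5,6,7}: no change
Constraint 2 (V < X) on D(V)={5,6,7} D(X)={3,4,5,6,7}: V {5,6,7}->{5,6}; X {3,4,5,6,7}->{6,7}
Constraint 3 (V < Z) on D(V)={5,6} D(Z)={3,5,6,7}: Z {3,5,6,7}->{6,7}
Constraint 4 (V != Z) on D(V)={5,6} D(Z)={6,7}: no change
So after all 4 constraints: D(U) = {3,4,5,7}

Answer: {3,4,5,7}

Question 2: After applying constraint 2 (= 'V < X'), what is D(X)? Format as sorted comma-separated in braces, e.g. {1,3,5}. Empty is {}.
Answer: {6,7}

Derivation:
Constraint 1 (U != V) on D(U)={3,4,5,7} D(V)={5,6,7}: no change
Constraint 2 (V < X) on D(V)={5,6,7} D(X)={3,4,5,6,7}: V {5,6,7}->{5,6}; X {3,4,5,6,7}->{6,7}
So after constraint 2: D(X) = {6,7}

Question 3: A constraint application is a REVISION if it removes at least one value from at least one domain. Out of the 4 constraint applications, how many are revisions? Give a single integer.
Constraint 1 (U != V) on D(U)={3,4,5,7} D(V)={5,6,7}: no change => not a revision
Constraint 2 (V < X) on D(V)={5,6,7} D(X)={3,4,5,6,7}: V {5,6,7}->{5,6}; X {3,4,5,6,7}->{6,7} => REVISION
Constraint 3 (V < Z) on D(V)={5,6} D(Z)={3,5,6,7}: Z {3,5,6,7}->{6,7} => REVISION
Constraint 4 (V != Z) on D(V)={5,6} D(Z)={6,7}: no change => not a revision
Total revisions = 2

Answer: 2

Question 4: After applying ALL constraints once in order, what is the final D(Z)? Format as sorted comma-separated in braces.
Answer: {6,7}

Derivation:
Constraint 1 (U != V) on D(U)={3,4,5,7} D(V)={5,6,7}: no change
Constraint 2 (V < X) on D(V)={5,6,7} D(X)={3,4,5,6,7}: V {5,6,7}->{5,6}; X {3,4,5,6,7}->{6,7}
Constraint 3 (V < Z) on D(V)={5,6} D(Z)={3,5,6,7}: Z {3,5,6,7}->{6,7}
Constraint 4 (V != Z) on D(V)={5,6} D(Z)={6,7}: no change
So after all 4 constraints: D(Z) = {6,7}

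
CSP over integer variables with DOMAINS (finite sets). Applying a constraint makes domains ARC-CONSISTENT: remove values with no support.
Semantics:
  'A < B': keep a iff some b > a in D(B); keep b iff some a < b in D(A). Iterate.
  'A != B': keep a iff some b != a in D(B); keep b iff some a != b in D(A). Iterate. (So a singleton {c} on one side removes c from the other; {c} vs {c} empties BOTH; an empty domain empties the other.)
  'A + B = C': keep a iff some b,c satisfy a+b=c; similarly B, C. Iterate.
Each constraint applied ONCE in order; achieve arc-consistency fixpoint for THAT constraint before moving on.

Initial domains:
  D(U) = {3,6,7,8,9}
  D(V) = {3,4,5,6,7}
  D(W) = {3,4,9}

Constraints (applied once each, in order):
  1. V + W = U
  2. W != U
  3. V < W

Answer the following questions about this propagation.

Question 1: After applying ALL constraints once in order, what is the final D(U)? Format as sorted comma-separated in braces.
Answer: {6,7,8,9}

Derivation:
Constraint 1 (V + W = U) on D(V)={3,4,5,6,7} D(W)={3,4,9} D(U)={3,6,7,8,9}: V {3,4,5,6,7}->{3,4,5,6}; W {3,4,9}->{3,4}; U {3,6,7,8,9}->{6,7,8,9}
Constraint 2 (W != U) on D(W)={3,4} D(U)={6,7,8,9}: no change
Constraint 3 (V < W) on D(V)={3,4,5,6} D(W)={3,4}: V {3,4,5,6}->{3}; W {3,4}->{4}
So after all 3 constraints: D(U) = {6,7,8,9}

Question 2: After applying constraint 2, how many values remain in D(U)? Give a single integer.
Constraint 1 (V + W = U) on D(V)={3,4,5,6,7} D(W)={3,4,9} D(U)={3,6,7,8,9}: V {3,4,5,6,7}->{3,4,5,6}; W {3,4,9}->{3,4}; U {3,6,7,8,9}->{6,7,8,9}
Constraint 2 (W != U) on D(W)={3,4} D(U)={6,7,8,9}: no change
So after constraint 2: D(U)={6,7,8,9}, size = 4

Answer: 4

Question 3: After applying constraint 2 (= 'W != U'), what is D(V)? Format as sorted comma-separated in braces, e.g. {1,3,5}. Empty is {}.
Constraint 1 (V + W = U) on D(V)={3,4,5,6,7} D(W)={3,4,9} D(U)={3,6,7,8,9}: V {3,4,5,6,7}->{3,4,5,6}; W {3,4,9}->{3,4}; U {3,6,7,8,9}->{6,7,8,9}
Constraint 2 (W != U) on D(W)={3,4} D(U)={6,7,8,9}: no change
So after constraint 2: D(V) = {3,4,5,6}

Answer: {3,4,5,6}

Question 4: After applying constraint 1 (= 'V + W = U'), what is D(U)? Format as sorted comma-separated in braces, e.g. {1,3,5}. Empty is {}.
Answer: {6,7,8,9}

Derivation:
Constraint 1 (V + W = U) on D(V)={3,4,5,6,7} D(W)={3,4,9} D(U)={3,6,7,8,9}: V {3,4,5,6,7}->{3,4,5,6}; W {3,4,9}->{3,4}; U {3,6,7,8,9}->{6,7,8,9}
So after constraint 1: D(U) = {6,7,8,9}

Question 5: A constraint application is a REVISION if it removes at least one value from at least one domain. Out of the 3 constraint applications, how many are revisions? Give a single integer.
Constraint 1 (V + W = U) on D(V)={3,4,5,6,7} D(W)={3,4,9} D(U)={3,6,7,8,9}: V {3,4,5,6,7}->{3,4,5,6}; W {3,4,9}->{3,4}; U {3,6,7,8,9}->{6,7,8,9} => REVISION
Constraint 2 (W != U) on D(W)={3,4} D(U)={6,7,8,9}: no change => not a revision
Constraint 3 (V < W) on D(V)={3,4,5,6} D(W)={3,4}: V {3,4,5,6}->{3}; W {3,4}->{4} => REVISION
Total revisions = 2

Answer: 2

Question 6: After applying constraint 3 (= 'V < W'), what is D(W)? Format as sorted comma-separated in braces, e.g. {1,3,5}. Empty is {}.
Constraint 1 (V + W = U) on D(V)={3,4,5,6,7} D(W)={3,4,9} D(U)={3,6,7,8,9}: V {3,4,5,6,7}->{3,4,5,6}; W {3,4,9}->{3,4}; U {3,6,7,8,9}->{6,7,8,9}
Constraint 2 (W != U) on D(W)={3,4} D(U)={6,7,8,9}: no change
Constraint 3 (V < W) on D(V)={3,4,5,6} D(W)={3,4}: V {3,4,5,6}->{3}; W {3,4}->{4}
So after constraint 3: D(W) = {4}

Answer: {4}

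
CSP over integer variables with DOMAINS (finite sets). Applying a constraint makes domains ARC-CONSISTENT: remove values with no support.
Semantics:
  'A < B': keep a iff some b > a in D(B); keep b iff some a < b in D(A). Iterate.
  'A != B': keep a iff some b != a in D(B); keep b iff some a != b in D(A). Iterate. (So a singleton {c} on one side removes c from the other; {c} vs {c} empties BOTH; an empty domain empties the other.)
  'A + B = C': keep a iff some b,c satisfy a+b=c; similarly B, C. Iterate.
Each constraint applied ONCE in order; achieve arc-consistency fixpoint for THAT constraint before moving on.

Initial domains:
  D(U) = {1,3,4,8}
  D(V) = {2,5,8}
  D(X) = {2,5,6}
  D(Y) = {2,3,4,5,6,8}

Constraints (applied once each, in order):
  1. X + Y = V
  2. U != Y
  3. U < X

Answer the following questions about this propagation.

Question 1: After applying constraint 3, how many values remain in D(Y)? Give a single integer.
Constraint 1 (X + Y = V) on D(X)={2,5,6} D(Y)={2,3,4,5,6,8} D(V)={2,5,8}: Y {2,3,4,5,6,8}->{2,3,6}; V {2,5,8}->{5,8}
Constraint 2 (U != Y) on D(U)={1,3,4,8} D(Y)={2,3,6}: no change
Constraint 3 (U < X) on D(U)={1,3,4,8} D(X)={2,5,6}: U {1,3,4,8}->{1,3,4}
So after constraint 3: D(Y)={2,3,6}, size = 3

Answer: 3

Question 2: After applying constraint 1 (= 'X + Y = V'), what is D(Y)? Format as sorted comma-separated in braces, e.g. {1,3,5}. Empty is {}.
Constraint 1 (X + Y = V) on D(X)={2,5,6} D(Y)={2,3,4,5,6,8} D(V)={2,5,8}: Y {2,3,4,5,6,8}->{2,3,6}; V {2,5,8}->{5,8}
So after constraint 1: D(Y) = {2,3,6}

Answer: {2,3,6}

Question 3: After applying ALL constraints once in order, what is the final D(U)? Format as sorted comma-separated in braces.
Answer: {1,3,4}

Derivation:
Constraint 1 (X + Y = V) on D(X)={2,5,6} D(Y)={2,3,4,5,6,8} D(V)={2,5,8}: Y {2,3,4,5,6,8}->{2,3,6}; V {2,5,8}->{5,8}
Constraint 2 (U != Y) on D(U)={1,3,4,8} D(Y)={2,3,6}: no change
Constraint 3 (U < X) on D(U)={1,3,4,8} D(X)={2,5,6}: U {1,3,4,8}->{1,3,4}
So after all 3 constraints: D(U) = {1,3,4}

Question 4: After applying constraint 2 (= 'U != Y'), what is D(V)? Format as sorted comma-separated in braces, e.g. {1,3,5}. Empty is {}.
Constraint 1 (X + Y = V) on D(X)={2,5,6} D(Y)={2,3,4,5,6,8} D(V)={2,5,8}: Y {2,3,4,5,6,8}->{2,3,6}; V {2,5,8}->{5,8}
Constraint 2 (U != Y) on D(U)={1,3,4,8} D(Y)={2,3,6}: no change
So after constraint 2: D(V) = {5,8}

Answer: {5,8}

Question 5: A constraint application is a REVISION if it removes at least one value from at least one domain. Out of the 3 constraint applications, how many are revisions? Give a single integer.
Answer: 2

Derivation:
Constraint 1 (X + Y = V) on D(X)={2,5,6} D(Y)={2,3,4,5,6,8} D(V)={2,5,8}: Y {2,3,4,5,6,8}->{2,3,6}; V {2,5,8}->{5,8} => REVISION
Constraint 2 (U != Y) on D(U)={1,3,4,8} D(Y)={2,3,6}: no change => not a revision
Constraint 3 (U < X) on D(U)={1,3,4,8} D(X)={2,5,6}: U {1,3,4,8}->{1,3,4} => REVISION
Total revisions = 2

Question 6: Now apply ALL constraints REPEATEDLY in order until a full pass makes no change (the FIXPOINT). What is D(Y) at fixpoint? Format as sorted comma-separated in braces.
pass 0 (initial): D(Y)={2,3,4,5,6,8}
pass 1: U {1,3,4,8}->{1,3,4}; V {2,5,8}->{5,8}; Y {2,3,4,5,6,8}->{2,3,6}
pass 2: no change
Fixpoint after 2 passes: D(Y) = {2,3,6}

Answer: {2,3,6}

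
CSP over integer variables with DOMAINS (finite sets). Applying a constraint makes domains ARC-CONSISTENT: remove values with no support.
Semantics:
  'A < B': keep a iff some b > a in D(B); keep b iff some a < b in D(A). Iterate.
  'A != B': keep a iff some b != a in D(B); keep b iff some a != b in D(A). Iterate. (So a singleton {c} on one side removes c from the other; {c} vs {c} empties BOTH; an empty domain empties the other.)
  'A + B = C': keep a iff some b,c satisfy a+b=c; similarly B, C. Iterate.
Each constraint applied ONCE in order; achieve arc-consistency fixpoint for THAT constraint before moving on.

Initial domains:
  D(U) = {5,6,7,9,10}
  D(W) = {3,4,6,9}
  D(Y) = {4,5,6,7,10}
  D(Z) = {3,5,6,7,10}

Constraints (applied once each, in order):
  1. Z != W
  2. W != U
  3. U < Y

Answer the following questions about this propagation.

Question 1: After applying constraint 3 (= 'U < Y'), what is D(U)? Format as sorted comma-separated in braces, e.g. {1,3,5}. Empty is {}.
Answer: {5,6,7,9}

Derivation:
Constraint 1 (Z != W) on D(Z)={3,5,6,7,10} D(W)={3,4,6,9}: no change
Constraint 2 (W != U) on D(W)={3,4,6,9} D(U)={5,6,7,9,10}: no change
Constraint 3 (U < Y) on D(U)={5,6,7,9,10} D(Y)={4,5,6,7,10}: U {5,6,7,9,10}->{5,6,7,9}; Y {4,5,6,7,10}->{6,7,10}
So after constraint 3: D(U) = {5,6,7,9}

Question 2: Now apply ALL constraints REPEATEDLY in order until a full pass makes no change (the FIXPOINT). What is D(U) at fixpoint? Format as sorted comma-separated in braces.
Answer: {5,6,7,9}

Derivation:
pass 0 (initial): D(U)={5,6,7,9,10}
pass 1: U {5,6,7,9,10}->{5,6,7,9}; Y {4,5,6,7,10}->{6,7,10}
pass 2: no change
Fixpoint after 2 passes: D(U) = {5,6,7,9}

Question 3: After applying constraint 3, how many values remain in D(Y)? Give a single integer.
Constraint 1 (Z != W) on D(Z)={3,5,6,7,10} D(W)={3,4,6,9}: no change
Constraint 2 (W != U) on D(W)={3,4,6,9} D(U)={5,6,7,9,10}: no change
Constraint 3 (U < Y) on D(U)={5,6,7,9,10} D(Y)={4,5,6,7,10}: U {5,6,7,9,10}->{5,6,7,9}; Y {4,5,6,7,10}->{6,7,10}
So after constraint 3: D(Y)={6,7,10}, size = 3

Answer: 3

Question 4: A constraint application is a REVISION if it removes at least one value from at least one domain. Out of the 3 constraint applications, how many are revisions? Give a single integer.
Answer: 1

Derivation:
Constraint 1 (Z != W) on D(Z)={3,5,6,7,10} D(W)={3,4,6,9}: no change => not a revision
Constraint 2 (W != U) on D(W)={3,4,6,9} D(U)={5,6,7,9,10}: no change => not a revision
Constraint 3 (U < Y) on D(U)={5,6,7,9,10} D(Y)={4,5,6,7,10}: U {5,6,7,9,10}->{5,6,7,9}; Y {4,5,6,7,10}->{6,7,10} => REVISION
Total revisions = 1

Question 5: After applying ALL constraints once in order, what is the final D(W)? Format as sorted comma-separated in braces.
Constraint 1 (Z != W) on D(Z)={3,5,6,7,10} D(W)={3,4,6,9}: no change
Constraint 2 (W != U) on D(W)={3,4,6,9} D(U)={5,6,7,9,10}: no change
Constraint 3 (U < Y) on D(U)={5,6,7,9,10} D(Y)={4,5,6,7,10}: U {5,6,7,9,10}->{5,6,7,9}; Y {4,5,6,7,10}->{6,7,10}
So after all 3 constraints: D(W) = {3,4,6,9}

Answer: {3,4,6,9}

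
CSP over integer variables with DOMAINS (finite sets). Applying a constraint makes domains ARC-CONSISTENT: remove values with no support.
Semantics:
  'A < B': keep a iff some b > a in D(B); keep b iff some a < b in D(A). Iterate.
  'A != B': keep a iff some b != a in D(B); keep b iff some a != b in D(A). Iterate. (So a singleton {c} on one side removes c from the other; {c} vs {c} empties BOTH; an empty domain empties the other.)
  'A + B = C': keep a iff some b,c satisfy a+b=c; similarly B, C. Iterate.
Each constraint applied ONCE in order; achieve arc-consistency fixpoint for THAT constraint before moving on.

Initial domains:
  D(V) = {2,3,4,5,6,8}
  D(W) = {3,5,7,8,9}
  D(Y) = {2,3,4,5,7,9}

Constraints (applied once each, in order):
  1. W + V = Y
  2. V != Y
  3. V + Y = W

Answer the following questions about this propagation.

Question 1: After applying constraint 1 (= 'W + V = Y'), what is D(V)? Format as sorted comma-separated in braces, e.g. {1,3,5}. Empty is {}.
Constraint 1 (W + V = Y) on D(W)={3,5,7,8,9} D(V)={2,3,4,5,6,8} D(Y)={2,3,4,5,7,9}: W {3,5,7,8,9}->{3,5,7}; V {2,3,4,5,6,8}->{2,4,6}; Y {2,3,4,5,7,9}->{5,7,9}
So after constraint 1: D(V) = {2,4,6}

Answer: {2,4,6}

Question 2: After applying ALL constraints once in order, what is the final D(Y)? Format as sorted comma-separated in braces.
Answer: {5}

Derivation:
Constraint 1 (W + V = Y) on D(W)={3,5,7,8,9} D(V)={2,3,4,5,6,8} D(Y)={2,3,4,5,7,9}: W {3,5,7,8,9}->{3,5,7}; V {2,3,4,5,6,8}->{2,4,6}; Y {2,3,4,5,7,9}->{5,7,9}
Constraint 2 (V != Y) on D(V)={2,4,6} D(Y)={5,7,9}: no change
Constraint 3 (V + Y = W) on D(V)={2,4,6} D(Y)={5,7,9} D(W)={3,5,7}: V {2,4,6}->{2}; Y {5,7,9}->{5}; W {3,5,7}->{7}
So after all 3 constraints: D(Y) = {5}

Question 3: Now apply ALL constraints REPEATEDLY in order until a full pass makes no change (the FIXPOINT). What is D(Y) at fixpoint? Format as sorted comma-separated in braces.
pass 0 (initial): D(Y)={2,3,4,5,7,9}
pass 1: V {2,3,4,5,6,8}->{2}; W {3,5,7,8,9}->{7}; Y {2,3,4,5,7,9}->{5}
pass 2: V {2}->{}; W {7}->{}; Y {5}->{}
pass 3: no change
Fixpoint after 3 passes: D(Y) = {}

Answer: {}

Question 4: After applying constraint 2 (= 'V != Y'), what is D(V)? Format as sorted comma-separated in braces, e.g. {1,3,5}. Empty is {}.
Answer: {2,4,6}

Derivation:
Constraint 1 (W + V = Y) on D(W)={3,5,7,8,9} D(V)={2,3,4,5,6,8} D(Y)={2,3,4,5,7,9}: W {3,5,7,8,9}->{3,5,7}; V {2,3,4,5,6,8}->{2,4,6}; Y {2,3,4,5,7,9}->{5,7,9}
Constraint 2 (V != Y) on D(V)={2,4,6} D(Y)={5,7,9}: no change
So after constraint 2: D(V) = {2,4,6}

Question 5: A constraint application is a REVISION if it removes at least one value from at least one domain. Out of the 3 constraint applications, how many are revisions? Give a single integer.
Answer: 2

Derivation:
Constraint 1 (W + V = Y) on D(W)={3,5,7,8,9} D(V)={2,3,4,5,6,8} D(Y)={2,3,4,5,7,9}: W {3,5,7,8,9}->{3,5,7}; V {2,3,4,5,6,8}->{2,4,6}; Y {2,3,4,5,7,9}->{5,7,9} => REVISION
Constraint 2 (V != Y) on D(V)={2,4,6} D(Y)={5,7,9}: no change => not a revision
Constraint 3 (V + Y = W) on D(V)={2,4,6} D(Y)={5,7,9} D(W)={3,5,7}: V {2,4,6}->{2}; Y {5,7,9}->{5}; W {3,5,7}->{7} => REVISION
Total revisions = 2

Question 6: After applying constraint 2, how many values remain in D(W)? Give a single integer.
Answer: 3

Derivation:
Constraint 1 (W + V = Y) on D(W)={3,5,7,8,9} D(V)={2,3,4,5,6,8} D(Y)={2,3,4,5,7,9}: W {3,5,7,8,9}->{3,5,7}; V {2,3,4,5,6,8}->{2,4,6}; Y {2,3,4,5,7,9}->{5,7,9}
Constraint 2 (V != Y) on D(V)={2,4,6} D(Y)={5,7,9}: no change
So after constraint 2: D(W)={3,5,7}, size = 3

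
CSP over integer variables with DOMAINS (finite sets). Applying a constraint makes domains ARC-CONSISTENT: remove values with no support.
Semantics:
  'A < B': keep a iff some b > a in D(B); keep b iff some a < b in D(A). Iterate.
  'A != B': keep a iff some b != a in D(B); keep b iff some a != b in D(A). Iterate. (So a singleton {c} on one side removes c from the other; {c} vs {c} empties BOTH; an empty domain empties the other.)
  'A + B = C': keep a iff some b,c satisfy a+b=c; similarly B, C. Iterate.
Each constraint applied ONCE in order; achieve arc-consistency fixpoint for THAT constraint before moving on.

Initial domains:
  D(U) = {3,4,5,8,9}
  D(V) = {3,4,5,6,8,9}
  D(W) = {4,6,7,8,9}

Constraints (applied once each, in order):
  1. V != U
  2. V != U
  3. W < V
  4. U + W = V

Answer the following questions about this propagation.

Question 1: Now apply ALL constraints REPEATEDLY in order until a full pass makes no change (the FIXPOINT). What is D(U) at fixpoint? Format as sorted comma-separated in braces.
Answer: {3,4,5}

Derivation:
pass 0 (initial): D(U)={3,4,5,8,9}
pass 1: U {3,4,5,8,9}->{3,4,5}; V {3,4,5,6,8,9}->{8,9}; W {4,6,7,8,9}->{4,6}
pass 2: no change
Fixpoint after 2 passes: D(U) = {3,4,5}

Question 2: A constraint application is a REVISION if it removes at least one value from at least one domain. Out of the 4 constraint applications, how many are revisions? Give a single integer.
Answer: 2

Derivation:
Constraint 1 (V != U) on D(V)={3,4,5,6,8,9} D(U)={3,4,5,8,9}: no change => not a revision
Constraint 2 (V != U) on D(V)={3,4,5,6,8,9} D(U)={3,4,5,8,9}: no change => not a revision
Constraint 3 (W < V) on D(W)={4,6,7,8,9} D(V)={3,4,5,6,8,9}: W {4,6,7,8,9}->{4,6,7,8}; V {3,4,5,6,8,9}->{5,6,8,9} => REVISION
Constraint 4 (U + W = V) on D(U)={3,4,5,8,9} D(W)={4,6,7,8} D(V)={5,6,8,9}: U {3,4,5,8,9}->{3,4,5}; W {4,6,7,8}->{4,6}; V {5,6,8,9}->{8,9} => REVISION
Total revisions = 2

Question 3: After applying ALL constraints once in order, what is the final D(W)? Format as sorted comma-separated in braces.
Answer: {4,6}

Derivation:
Constraint 1 (V != U) on D(V)={3,4,5,6,8,9} D(U)={3,4,5,8,9}: no change
Constraint 2 (V != U) on D(V)={3,4,5,6,8,9} D(U)={3,4,5,8,9}: no change
Constraint 3 (W < V) on D(W)={4,6,7,8,9} D(V)={3,4,5,6,8,9}: W {4,6,7,8,9}->{4,6,7,8}; V {3,4,5,6,8,9}->{5,6,8,9}
Constraint 4 (U + W = V) on D(U)={3,4,5,8,9} D(W)={4,6,7,8} D(V)={5,6,8,9}: U {3,4,5,8,9}->{3,4,5}; W {4,6,7,8}->{4,6}; V {5,6,8,9}->{8,9}
So after all 4 constraints: D(W) = {4,6}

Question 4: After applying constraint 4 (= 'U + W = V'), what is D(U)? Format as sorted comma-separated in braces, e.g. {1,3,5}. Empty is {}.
Answer: {3,4,5}

Derivation:
Constraint 1 (V != U) on D(V)={3,4,5,6,8,9} D(U)={3,4,5,8,9}: no change
Constraint 2 (V != U) on D(V)={3,4,5,6,8,9} D(U)={3,4,5,8,9}: no change
Constraint 3 (W < V) on D(W)={4,6,7,8,9} D(V)={3,4,5,6,8,9}: W {4,6,7,8,9}->{4,6,7,8}; V {3,4,5,6,8,9}->{5,6,8,9}
Constraint 4 (U + W = V) on D(U)={3,4,5,8,9} D(W)={4,6,7,8} D(V)={5,6,8,9}: U {3,4,5,8,9}->{3,4,5}; W {4,6,7,8}->{4,6}; V {5,6,8,9}->{8,9}
So after constraint 4: D(U) = {3,4,5}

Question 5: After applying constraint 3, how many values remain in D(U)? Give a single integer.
Answer: 5

Derivation:
Constraint 1 (V != U) on D(V)={3,4,5,6,8,9} D(U)={3,4,5,8,9}: no change
Constraint 2 (V != U) on D(V)={3,4,5,6,8,9} D(U)={3,4,5,8,9}: no change
Constraint 3 (W < V) on D(W)={4,6,7,8,9} D(V)={3,4,5,6,8,9}: W {4,6,7,8,9}->{4,6,7,8}; V {3,4,5,6,8,9}->{5,6,8,9}
So after constraint 3: D(U)={3,4,5,8,9}, size = 5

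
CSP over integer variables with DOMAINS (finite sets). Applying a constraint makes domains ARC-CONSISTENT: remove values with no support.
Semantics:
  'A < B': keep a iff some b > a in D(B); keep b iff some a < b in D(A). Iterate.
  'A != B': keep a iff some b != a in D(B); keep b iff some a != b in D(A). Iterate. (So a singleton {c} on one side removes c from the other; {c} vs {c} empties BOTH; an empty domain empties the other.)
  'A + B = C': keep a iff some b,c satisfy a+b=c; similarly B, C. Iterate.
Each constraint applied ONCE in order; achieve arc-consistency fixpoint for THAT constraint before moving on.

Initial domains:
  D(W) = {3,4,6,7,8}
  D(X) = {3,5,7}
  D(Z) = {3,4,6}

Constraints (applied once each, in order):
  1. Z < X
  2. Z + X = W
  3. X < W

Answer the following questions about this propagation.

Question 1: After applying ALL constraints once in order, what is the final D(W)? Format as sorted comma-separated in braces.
Answer: {8}

Derivation:
Constraint 1 (Z < X) on D(Z)={3,4,6} D(X)={3,5,7}: X {3,5,7}->{5,7}
Constraint 2 (Z + X = W) on D(Z)={3,4,6} D(X)={5,7} D(W)={3,4,6,7,8}: Z {3,4,6}->{3}; X {5,7}->{5}; W {3,4,6,7,8}->{8}
Constraint 3 (X < W) on D(X)={5} D(W)={8}: no change
So after all 3 constraints: D(W) = {8}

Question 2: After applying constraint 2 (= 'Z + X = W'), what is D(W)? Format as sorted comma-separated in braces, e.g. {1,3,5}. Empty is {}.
Answer: {8}

Derivation:
Constraint 1 (Z < X) on D(Z)={3,4,6} D(X)={3,5,7}: X {3,5,7}->{5,7}
Constraint 2 (Z + X = W) on D(Z)={3,4,6} D(X)={5,7} D(W)={3,4,6,7,8}: Z {3,4,6}->{3}; X {5,7}->{5}; W {3,4,6,7,8}->{8}
So after constraint 2: D(W) = {8}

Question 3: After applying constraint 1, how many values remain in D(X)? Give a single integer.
Answer: 2

Derivation:
Constraint 1 (Z < X) on D(Z)={3,4,6} D(X)={3,5,7}: X {3,5,7}->{5,7}
So after constraint 1: D(X)={5,7}, size = 2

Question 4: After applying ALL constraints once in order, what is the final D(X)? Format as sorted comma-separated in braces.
Answer: {5}

Derivation:
Constraint 1 (Z < X) on D(Z)={3,4,6} D(X)={3,5,7}: X {3,5,7}->{5,7}
Constraint 2 (Z + X = W) on D(Z)={3,4,6} D(X)={5,7} D(W)={3,4,6,7,8}: Z {3,4,6}->{3}; X {5,7}->{5}; W {3,4,6,7,8}->{8}
Constraint 3 (X < W) on D(X)={5} D(W)={8}: no change
So after all 3 constraints: D(X) = {5}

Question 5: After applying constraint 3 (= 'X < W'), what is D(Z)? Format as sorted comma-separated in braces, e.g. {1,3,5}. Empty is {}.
Constraint 1 (Z < X) on D(Z)={3,4,6} D(X)={3,5,7}: X {3,5,7}->{5,7}
Constraint 2 (Z + X = W) on D(Z)={3,4,6} D(X)={5,7} D(W)={3,4,6,7,8}: Z {3,4,6}->{3}; X {5,7}->{5}; W {3,4,6,7,8}->{8}
Constraint 3 (X < W) on D(X)={5} D(W)={8}: no change
So after constraint 3: D(Z) = {3}

Answer: {3}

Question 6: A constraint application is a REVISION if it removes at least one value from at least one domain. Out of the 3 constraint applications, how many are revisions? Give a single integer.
Answer: 2

Derivation:
Constraint 1 (Z < X) on D(Z)={3,4,6} D(X)={3,5,7}: X {3,5,7}->{5,7} => REVISION
Constraint 2 (Z + X = W) on D(Z)={3,4,6} D(X)={5,7} D(W)={3,4,6,7,8}: Z {3,4,6}->{3}; X {5,7}->{5}; W {3,4,6,7,8}->{8} => REVISION
Constraint 3 (X < W) on D(X)={5} D(W)={8}: no change => not a revision
Total revisions = 2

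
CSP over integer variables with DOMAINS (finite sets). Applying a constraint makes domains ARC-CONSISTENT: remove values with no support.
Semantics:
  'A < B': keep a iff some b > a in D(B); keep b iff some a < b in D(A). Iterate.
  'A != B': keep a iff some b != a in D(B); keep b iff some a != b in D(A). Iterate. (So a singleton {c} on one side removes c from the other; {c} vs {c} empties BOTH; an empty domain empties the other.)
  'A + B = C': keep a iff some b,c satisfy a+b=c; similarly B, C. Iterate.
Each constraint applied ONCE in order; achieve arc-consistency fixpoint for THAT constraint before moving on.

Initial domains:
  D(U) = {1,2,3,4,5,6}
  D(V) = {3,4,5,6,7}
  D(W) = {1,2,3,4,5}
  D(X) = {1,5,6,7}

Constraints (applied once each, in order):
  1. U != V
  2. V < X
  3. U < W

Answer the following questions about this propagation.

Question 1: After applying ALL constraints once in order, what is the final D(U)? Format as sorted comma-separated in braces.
Answer: {1,2,3,4}

Derivation:
Constraint 1 (U != V) on D(U)={1,2,3,4,5,6} D(V)={3,4,5,6,7}: no change
Constraint 2 (V < X) on D(V)={3,4,5,6,7} D(X)={1,5,6,7}: V {3,4,5,6,7}->{3,4,5,6}; X {1,5,6,7}->{5,6,7}
Constraint 3 (U < W) on D(U)={1,2,3,4,5,6} D(W)={1,2,3,4,5}: U {1,2,3,4,5,6}->{1,2,3,4}; W {1,2,3,4,5}->{2,3,4,5}
So after all 3 constraints: D(U) = {1,2,3,4}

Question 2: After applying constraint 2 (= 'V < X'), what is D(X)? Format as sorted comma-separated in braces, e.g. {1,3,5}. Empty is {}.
Answer: {5,6,7}

Derivation:
Constraint 1 (U != V) on D(U)={1,2,3,4,5,6} D(V)={3,4,5,6,7}: no change
Constraint 2 (V < X) on D(V)={3,4,5,6,7} D(X)={1,5,6,7}: V {3,4,5,6,7}->{3,4,5,6}; X {1,5,6,7}->{5,6,7}
So after constraint 2: D(X) = {5,6,7}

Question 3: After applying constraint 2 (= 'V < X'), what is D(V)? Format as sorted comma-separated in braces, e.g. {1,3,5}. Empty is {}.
Answer: {3,4,5,6}

Derivation:
Constraint 1 (U != V) on D(U)={1,2,3,4,5,6} D(V)={3,4,5,6,7}: no change
Constraint 2 (V < X) on D(V)={3,4,5,6,7} D(X)={1,5,6,7}: V {3,4,5,6,7}->{3,4,5,6}; X {1,5,6,7}->{5,6,7}
So after constraint 2: D(V) = {3,4,5,6}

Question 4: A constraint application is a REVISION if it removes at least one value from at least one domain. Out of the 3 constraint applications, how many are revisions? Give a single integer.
Constraint 1 (U != V) on D(U)={1,2,3,4,5,6} D(V)={3,4,5,6,7}: no change => not a revision
Constraint 2 (V < X) on D(V)={3,4,5,6,7} D(X)={1,5,6,7}: V {3,4,5,6,7}->{3,4,5,6}; X {1,5,6,7}->{5,6,7} => REVISION
Constraint 3 (U < W) on D(U)={1,2,3,4,5,6} D(W)={1,2,3,4,5}: U {1,2,3,4,5,6}->{1,2,3,4}; W {1,2,3,4,5}->{2,3,4,5} => REVISION
Total revisions = 2

Answer: 2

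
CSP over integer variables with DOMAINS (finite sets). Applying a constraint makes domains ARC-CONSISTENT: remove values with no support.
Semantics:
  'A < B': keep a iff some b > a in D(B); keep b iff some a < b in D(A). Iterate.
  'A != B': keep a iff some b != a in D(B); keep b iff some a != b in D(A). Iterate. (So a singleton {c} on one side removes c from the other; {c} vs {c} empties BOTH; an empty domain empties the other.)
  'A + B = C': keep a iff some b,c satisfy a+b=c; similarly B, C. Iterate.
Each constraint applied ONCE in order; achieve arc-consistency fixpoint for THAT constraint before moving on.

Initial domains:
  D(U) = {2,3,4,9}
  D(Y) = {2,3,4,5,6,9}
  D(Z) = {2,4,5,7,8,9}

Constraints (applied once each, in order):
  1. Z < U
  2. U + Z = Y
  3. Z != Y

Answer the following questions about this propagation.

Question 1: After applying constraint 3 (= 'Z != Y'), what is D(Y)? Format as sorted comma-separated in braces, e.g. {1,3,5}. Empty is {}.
Constraint 1 (Z < U) on D(Z)={2,4,5,7,8,9} D(U)={2,3,4,9}: Z {2,4,5,7,8,9}->{2,4,5,7,8}; U {2,3,4,9}->{3,4,9}
Constraint 2 (U + Z = Y) on D(U)={3,4,9} D(Z)={2,4,5,7,8} D(Y)={2,3,4,5,6,9}: U {3,4,9}->{3,4}; Z {2,4,5,7,8}->{2,5}; Y {2,3,4,5,6,9}->{5,6,9}
Constraint 3 (Z != Y) on D(Z)={2,5} D(Y)={5,6,9}: no change
So after constraint 3: D(Y) = {5,6,9}

Answer: {5,6,9}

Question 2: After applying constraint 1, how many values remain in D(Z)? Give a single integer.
Answer: 5

Derivation:
Constraint 1 (Z < U) on D(Z)={2,4,5,7,8,9} D(U)={2,3,4,9}: Z {2,4,5,7,8,9}->{2,4,5,7,8}; U {2,3,4,9}->{3,4,9}
So after constraint 1: D(Z)={2,4,5,7,8}, size = 5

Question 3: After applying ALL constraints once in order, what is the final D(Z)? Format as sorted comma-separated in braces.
Constraint 1 (Z < U) on D(Z)={2,4,5,7,8,9} D(U)={2,3,4,9}: Z {2,4,5,7,8,9}->{2,4,5,7,8}; U {2,3,4,9}->{3,4,9}
Constraint 2 (U + Z = Y) on D(U)={3,4,9} D(Z)={2,4,5,7,8} D(Y)={2,3,4,5,6,9}: U {3,4,9}->{3,4}; Z {2,4,5,7,8}->{2,5}; Y {2,3,4,5,6,9}->{5,6,9}
Constraint 3 (Z != Y) on D(Z)={2,5} D(Y)={5,6,9}: no change
So after all 3 constraints: D(Z) = {2,5}

Answer: {2,5}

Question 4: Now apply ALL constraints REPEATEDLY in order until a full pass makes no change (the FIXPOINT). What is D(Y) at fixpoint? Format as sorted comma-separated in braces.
Answer: {5,6}

Derivation:
pass 0 (initial): D(Y)={2,3,4,5,6,9}
pass 1: U {2,3,4,9}->{3,4}; Y {2,3,4,5,6,9}->{5,6,9}; Z {2,4,5,7,8,9}->{2,5}
pass 2: Y {5,6,9}->{5,6}; Z {2,5}->{2}
pass 3: no change
Fixpoint after 3 passes: D(Y) = {5,6}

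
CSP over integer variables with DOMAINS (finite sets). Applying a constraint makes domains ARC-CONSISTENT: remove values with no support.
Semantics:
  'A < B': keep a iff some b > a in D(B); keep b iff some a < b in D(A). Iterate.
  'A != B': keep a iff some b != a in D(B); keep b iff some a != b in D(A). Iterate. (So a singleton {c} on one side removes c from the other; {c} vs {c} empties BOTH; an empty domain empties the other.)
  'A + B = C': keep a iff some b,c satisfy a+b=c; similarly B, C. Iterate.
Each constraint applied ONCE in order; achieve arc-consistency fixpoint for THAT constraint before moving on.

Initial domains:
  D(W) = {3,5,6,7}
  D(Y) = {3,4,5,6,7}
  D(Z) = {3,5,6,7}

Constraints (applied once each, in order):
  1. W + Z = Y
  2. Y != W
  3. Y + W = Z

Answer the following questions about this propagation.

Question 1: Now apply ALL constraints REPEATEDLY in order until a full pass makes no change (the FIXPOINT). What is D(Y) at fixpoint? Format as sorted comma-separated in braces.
Answer: {}

Derivation:
pass 0 (initial): D(Y)={3,4,5,6,7}
pass 1: W {3,5,6,7}->{}; Y {3,4,5,6,7}->{}; Z {3,5,6,7}->{}
pass 2: no change
Fixpoint after 2 passes: D(Y) = {}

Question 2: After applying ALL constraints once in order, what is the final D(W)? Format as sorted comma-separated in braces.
Constraint 1 (W + Z = Y) on D(W)={3,5,6,7} D(Z)={3,5,6,7} D(Y)={3,4,5,6,7}: W {3,5,6,7}->{3}; Z {3,5,6,7}->{3}; Y {3,4,5,6,7}->{6}
Constraint 2 (Y != W) on D(Y)={6} D(W)={3}: no change
Constraint 3 (Y + W = Z) on D(Y)={6} D(W)={3} D(Z)={3}: Y {6}->{}; W {3}->{}; Z {3}->{}
So after all 3 constraints: D(W) = {}

Answer: {}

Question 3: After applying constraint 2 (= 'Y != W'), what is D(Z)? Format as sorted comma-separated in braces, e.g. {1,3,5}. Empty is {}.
Constraint 1 (W + Z = Y) on D(W)={3,5,6,7} D(Z)={3,5,6,7} D(Y)={3,4,5,6,7}: W {3,5,6,7}->{3}; Z {3,5,6,7}->{3}; Y {3,4,5,6,7}->{6}
Constraint 2 (Y != W) on D(Y)={6} D(W)={3}: no change
So after constraint 2: D(Z) = {3}

Answer: {3}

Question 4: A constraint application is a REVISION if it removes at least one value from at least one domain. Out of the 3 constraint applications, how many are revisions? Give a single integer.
Answer: 2

Derivation:
Constraint 1 (W + Z = Y) on D(W)={3,5,6,7} D(Z)={3,5,6,7} D(Y)={3,4,5,6,7}: W {3,5,6,7}->{3}; Z {3,5,6,7}->{3}; Y {3,4,5,6,7}->{6} => REVISION
Constraint 2 (Y != W) on D(Y)={6} D(W)={3}: no change => not a revision
Constraint 3 (Y + W = Z) on D(Y)={6} D(W)={3} D(Z)={3}: Y {6}->{}; W {3}->{}; Z {3}->{} => REVISION
Total revisions = 2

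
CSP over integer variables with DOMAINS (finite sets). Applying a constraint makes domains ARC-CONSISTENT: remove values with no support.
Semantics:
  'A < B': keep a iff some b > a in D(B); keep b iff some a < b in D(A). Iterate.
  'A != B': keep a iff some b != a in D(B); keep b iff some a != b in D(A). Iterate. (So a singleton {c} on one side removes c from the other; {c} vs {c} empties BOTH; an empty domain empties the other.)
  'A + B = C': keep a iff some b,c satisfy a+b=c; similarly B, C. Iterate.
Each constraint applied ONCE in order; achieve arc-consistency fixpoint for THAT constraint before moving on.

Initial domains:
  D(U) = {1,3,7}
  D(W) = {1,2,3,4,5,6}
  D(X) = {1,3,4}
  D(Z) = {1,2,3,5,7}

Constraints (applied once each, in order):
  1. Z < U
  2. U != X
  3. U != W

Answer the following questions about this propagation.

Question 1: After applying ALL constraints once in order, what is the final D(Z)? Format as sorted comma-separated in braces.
Constraint 1 (Z < U) on D(Z)={1,2,3,5,7} D(U)={1,3,7}: Z {1,2,3,5,7}->{1,2,3,5}; U {1,3,7}->{3,7}
Constraint 2 (U != X) on D(U)={3,7} D(X)={1,3,4}: no change
Constraint 3 (U != W) on D(U)={3,7} D(W)={1,2,3,4,5,6}: no change
So after all 3 constraints: D(Z) = {1,2,3,5}

Answer: {1,2,3,5}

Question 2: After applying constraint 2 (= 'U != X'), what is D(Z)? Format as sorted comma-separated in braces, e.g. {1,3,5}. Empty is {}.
Answer: {1,2,3,5}

Derivation:
Constraint 1 (Z < U) on D(Z)={1,2,3,5,7} D(U)={1,3,7}: Z {1,2,3,5,7}->{1,2,3,5}; U {1,3,7}->{3,7}
Constraint 2 (U != X) on D(U)={3,7} D(X)={1,3,4}: no change
So after constraint 2: D(Z) = {1,2,3,5}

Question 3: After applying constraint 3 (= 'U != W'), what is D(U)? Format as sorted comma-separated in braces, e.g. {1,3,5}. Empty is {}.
Constraint 1 (Z < U) on D(Z)={1,2,3,5,7} D(U)={1,3,7}: Z {1,2,3,5,7}->{1,2,3,5}; U {1,3,7}->{3,7}
Constraint 2 (U != X) on D(U)={3,7} D(X)={1,3,4}: no change
Constraint 3 (U != W) on D(U)={3,7} D(W)={1,2,3,4,5,6}: no change
So after constraint 3: D(U) = {3,7}

Answer: {3,7}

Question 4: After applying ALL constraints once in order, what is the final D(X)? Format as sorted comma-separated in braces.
Answer: {1,3,4}

Derivation:
Constraint 1 (Z < U) on D(Z)={1,2,3,5,7} D(U)={1,3,7}: Z {1,2,3,5,7}->{1,2,3,5}; U {1,3,7}->{3,7}
Constraint 2 (U != X) on D(U)={3,7} D(X)={1,3,4}: no change
Constraint 3 (U != W) on D(U)={3,7} D(W)={1,2,3,4,5,6}: no change
So after all 3 constraints: D(X) = {1,3,4}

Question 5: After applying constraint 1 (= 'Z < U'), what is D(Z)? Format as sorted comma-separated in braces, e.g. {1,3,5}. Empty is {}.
Constraint 1 (Z < U) on D(Z)={1,2,3,5,7} D(U)={1,3,7}: Z {1,2,3,5,7}->{1,2,3,5}; U {1,3,7}->{3,7}
So after constraint 1: D(Z) = {1,2,3,5}

Answer: {1,2,3,5}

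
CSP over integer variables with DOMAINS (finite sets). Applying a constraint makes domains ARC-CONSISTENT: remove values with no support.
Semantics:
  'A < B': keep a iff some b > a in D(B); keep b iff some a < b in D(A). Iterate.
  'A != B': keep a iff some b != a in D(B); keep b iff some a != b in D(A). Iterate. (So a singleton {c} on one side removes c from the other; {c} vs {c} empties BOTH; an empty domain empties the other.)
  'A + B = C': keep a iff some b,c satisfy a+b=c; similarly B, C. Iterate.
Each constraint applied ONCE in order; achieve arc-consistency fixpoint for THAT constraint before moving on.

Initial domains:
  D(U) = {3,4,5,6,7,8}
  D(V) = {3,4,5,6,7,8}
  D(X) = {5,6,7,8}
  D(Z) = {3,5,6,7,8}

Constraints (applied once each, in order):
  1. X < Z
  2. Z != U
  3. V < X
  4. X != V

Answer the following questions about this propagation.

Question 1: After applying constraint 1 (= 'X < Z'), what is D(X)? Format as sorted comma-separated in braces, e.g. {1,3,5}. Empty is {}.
Answer: {5,6,7}

Derivation:
Constraint 1 (X < Z) on D(X)={5,6,7,8} D(Z)={3,5,6,7,8}: X {5,6,7,8}->{5,6,7}; Z {3,5,6,7,8}->{6,7,8}
So after constraint 1: D(X) = {5,6,7}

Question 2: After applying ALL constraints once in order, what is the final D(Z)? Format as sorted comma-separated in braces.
Answer: {6,7,8}

Derivation:
Constraint 1 (X < Z) on D(X)={5,6,7,8} D(Z)={3,5,6,7,8}: X {5,6,7,8}->{5,6,7}; Z {3,5,6,7,8}->{6,7,8}
Constraint 2 (Z != U) on D(Z)={6,7,8} D(U)={3,4,5,6,7,8}: no change
Constraint 3 (V < X) on D(V)={3,4,5,6,7,8} D(X)={5,6,7}: V {3,4,5,6,7,8}->{3,4,5,6}
Constraint 4 (X != V) on D(X)={5,6,7} D(V)={3,4,5,6}: no change
So after all 4 constraints: D(Z) = {6,7,8}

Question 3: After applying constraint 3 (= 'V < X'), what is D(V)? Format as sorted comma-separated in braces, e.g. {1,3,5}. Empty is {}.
Constraint 1 (X < Z) on D(X)={5,6,7,8} D(Z)={3,5,6,7,8}: X {5,6,7,8}->{5,6,7}; Z {3,5,6,7,8}->{6,7,8}
Constraint 2 (Z != U) on D(Z)={6,7,8} D(U)={3,4,5,6,7,8}: no change
Constraint 3 (V < X) on D(V)={3,4,5,6,7,8} D(X)={5,6,7}: V {3,4,5,6,7,8}->{3,4,5,6}
So after constraint 3: D(V) = {3,4,5,6}

Answer: {3,4,5,6}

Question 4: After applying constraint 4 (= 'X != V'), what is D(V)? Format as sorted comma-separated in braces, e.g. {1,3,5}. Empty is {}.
Answer: {3,4,5,6}

Derivation:
Constraint 1 (X < Z) on D(X)={5,6,7,8} D(Z)={3,5,6,7,8}: X {5,6,7,8}->{5,6,7}; Z {3,5,6,7,8}->{6,7,8}
Constraint 2 (Z != U) on D(Z)={6,7,8} D(U)={3,4,5,6,7,8}: no change
Constraint 3 (V < X) on D(V)={3,4,5,6,7,8} D(X)={5,6,7}: V {3,4,5,6,7,8}->{3,4,5,6}
Constraint 4 (X != V) on D(X)={5,6,7} D(V)={3,4,5,6}: no change
So after constraint 4: D(V) = {3,4,5,6}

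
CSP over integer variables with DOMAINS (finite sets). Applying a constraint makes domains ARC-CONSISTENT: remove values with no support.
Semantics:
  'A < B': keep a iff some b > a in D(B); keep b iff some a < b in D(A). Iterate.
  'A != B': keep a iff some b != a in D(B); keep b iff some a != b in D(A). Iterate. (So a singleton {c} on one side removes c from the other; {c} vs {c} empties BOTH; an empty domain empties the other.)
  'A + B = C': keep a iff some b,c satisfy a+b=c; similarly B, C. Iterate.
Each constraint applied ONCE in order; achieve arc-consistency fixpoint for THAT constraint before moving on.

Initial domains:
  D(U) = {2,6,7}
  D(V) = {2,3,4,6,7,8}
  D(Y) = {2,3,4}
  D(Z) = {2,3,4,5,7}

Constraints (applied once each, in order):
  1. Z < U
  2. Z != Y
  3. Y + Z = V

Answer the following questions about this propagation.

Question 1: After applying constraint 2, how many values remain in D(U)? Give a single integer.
Constraint 1 (Z < U) on D(Z)={2,3,4,5,7} D(U)={2,6,7}: Z {2,3,4,5,7}->{2,3,4,5}; U {2,6,7}->{6,7}
Constraint 2 (Z != Y) on D(Z)={2,3,4,5} D(Y)={2,3,4}: no change
So after constraint 2: D(U)={6,7}, size = 2

Answer: 2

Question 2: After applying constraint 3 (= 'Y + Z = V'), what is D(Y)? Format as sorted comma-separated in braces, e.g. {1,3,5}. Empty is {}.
Answer: {2,3,4}

Derivation:
Constraint 1 (Z < U) on D(Z)={2,3,4,5,7} D(U)={2,6,7}: Z {2,3,4,5,7}->{2,3,4,5}; U {2,6,7}->{6,7}
Constraint 2 (Z != Y) on D(Z)={2,3,4,5} D(Y)={2,3,4}: no change
Constraint 3 (Y + Z = V) on D(Y)={2,3,4} D(Z)={2,3,4,5} D(V)={2,3,4,6,7,8}: V {2,3,4,6,7,8}->{4,6,7,8}
So after constraint 3: D(Y) = {2,3,4}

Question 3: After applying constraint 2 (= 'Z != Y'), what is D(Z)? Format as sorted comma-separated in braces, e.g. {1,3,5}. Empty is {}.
Answer: {2,3,4,5}

Derivation:
Constraint 1 (Z < U) on D(Z)={2,3,4,5,7} D(U)={2,6,7}: Z {2,3,4,5,7}->{2,3,4,5}; U {2,6,7}->{6,7}
Constraint 2 (Z != Y) on D(Z)={2,3,4,5} D(Y)={2,3,4}: no change
So after constraint 2: D(Z) = {2,3,4,5}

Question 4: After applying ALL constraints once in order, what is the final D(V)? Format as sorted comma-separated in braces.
Constraint 1 (Z < U) on D(Z)={2,3,4,5,7} D(U)={2,6,7}: Z {2,3,4,5,7}->{2,3,4,5}; U {2,6,7}->{6,7}
Constraint 2 (Z != Y) on D(Z)={2,3,4,5} D(Y)={2,3,4}: no change
Constraint 3 (Y + Z = V) on D(Y)={2,3,4} D(Z)={2,3,4,5} D(V)={2,3,4,6,7,8}: V {2,3,4,6,7,8}->{4,6,7,8}
So after all 3 constraints: D(V) = {4,6,7,8}

Answer: {4,6,7,8}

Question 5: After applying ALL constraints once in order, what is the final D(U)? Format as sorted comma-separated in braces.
Constraint 1 (Z < U) on D(Z)={2,3,4,5,7} D(U)={2,6,7}: Z {2,3,4,5,7}->{2,3,4,5}; U {2,6,7}->{6,7}
Constraint 2 (Z != Y) on D(Z)={2,3,4,5} D(Y)={2,3,4}: no change
Constraint 3 (Y + Z = V) on D(Y)={2,3,4} D(Z)={2,3,4,5} D(V)={2,3,4,6,7,8}: V {2,3,4,6,7,8}->{4,6,7,8}
So after all 3 constraints: D(U) = {6,7}

Answer: {6,7}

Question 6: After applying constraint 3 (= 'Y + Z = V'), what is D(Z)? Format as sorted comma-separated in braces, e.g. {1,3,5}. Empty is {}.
Answer: {2,3,4,5}

Derivation:
Constraint 1 (Z < U) on D(Z)={2,3,4,5,7} D(U)={2,6,7}: Z {2,3,4,5,7}->{2,3,4,5}; U {2,6,7}->{6,7}
Constraint 2 (Z != Y) on D(Z)={2,3,4,5} D(Y)={2,3,4}: no change
Constraint 3 (Y + Z = V) on D(Y)={2,3,4} D(Z)={2,3,4,5} D(V)={2,3,4,6,7,8}: V {2,3,4,6,7,8}->{4,6,7,8}
So after constraint 3: D(Z) = {2,3,4,5}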